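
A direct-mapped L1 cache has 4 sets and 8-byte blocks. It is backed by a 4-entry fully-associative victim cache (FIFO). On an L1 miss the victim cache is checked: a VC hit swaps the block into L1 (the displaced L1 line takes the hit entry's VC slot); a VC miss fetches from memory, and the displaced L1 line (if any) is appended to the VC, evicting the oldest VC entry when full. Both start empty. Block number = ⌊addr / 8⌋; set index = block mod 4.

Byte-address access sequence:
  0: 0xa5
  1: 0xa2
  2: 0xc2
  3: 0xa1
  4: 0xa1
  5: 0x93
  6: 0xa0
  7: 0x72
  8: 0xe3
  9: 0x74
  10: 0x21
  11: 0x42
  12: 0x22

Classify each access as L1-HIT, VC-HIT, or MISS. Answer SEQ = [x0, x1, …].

SEQ = [MISS, L1-HIT, MISS, VC-HIT, L1-HIT, MISS, L1-HIT, MISS, MISS, L1-HIT, MISS, MISS, VC-HIT]

0: 0xa5 (blk 20, set 0) → MISS  vc=[]
1: 0xa2 (blk 20, set 0) → L1-HIT  vc=[]
2: 0xc2 (blk 24, set 0) → MISS  vc=[20]
3: 0xa1 (blk 20, set 0) → VC-HIT  vc=[24]
4: 0xa1 (blk 20, set 0) → L1-HIT  vc=[24]
5: 0x93 (blk 18, set 2) → MISS  vc=[24]
6: 0xa0 (blk 20, set 0) → L1-HIT  vc=[24]
7: 0x72 (blk 14, set 2) → MISS  vc=[24, 18]
8: 0xe3 (blk 28, set 0) → MISS  vc=[24, 18, 20]
9: 0x74 (blk 14, set 2) → L1-HIT  vc=[24, 18, 20]
10: 0x21 (blk 4, set 0) → MISS  vc=[24, 18, 20, 28]
11: 0x42 (blk 8, set 0) → MISS  vc=[18, 20, 28, 4]
12: 0x22 (blk 4, set 0) → VC-HIT  vc=[18, 20, 28, 8]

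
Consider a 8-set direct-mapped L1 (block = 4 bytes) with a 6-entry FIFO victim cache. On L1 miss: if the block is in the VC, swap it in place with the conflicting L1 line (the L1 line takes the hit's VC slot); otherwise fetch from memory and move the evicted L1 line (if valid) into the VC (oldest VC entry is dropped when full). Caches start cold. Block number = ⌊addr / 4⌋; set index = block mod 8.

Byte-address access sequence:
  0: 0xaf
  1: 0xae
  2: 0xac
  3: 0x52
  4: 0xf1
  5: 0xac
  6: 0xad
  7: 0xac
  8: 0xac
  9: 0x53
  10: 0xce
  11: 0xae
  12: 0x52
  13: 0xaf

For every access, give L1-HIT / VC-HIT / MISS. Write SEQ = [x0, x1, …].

  [0] addr=0xaf blk=43 s=3: MISS | VC []
  [1] addr=0xae blk=43 s=3: L1-HIT | VC []
  [2] addr=0xac blk=43 s=3: L1-HIT | VC []
  [3] addr=0x52 blk=20 s=4: MISS | VC []
  [4] addr=0xf1 blk=60 s=4: MISS | VC [20]
  [5] addr=0xac blk=43 s=3: L1-HIT | VC [20]
  [6] addr=0xad blk=43 s=3: L1-HIT | VC [20]
  [7] addr=0xac blk=43 s=3: L1-HIT | VC [20]
  [8] addr=0xac blk=43 s=3: L1-HIT | VC [20]
  [9] addr=0x53 blk=20 s=4: VC-HIT | VC [60]
  [10] addr=0xce blk=51 s=3: MISS | VC [60, 43]
  [11] addr=0xae blk=43 s=3: VC-HIT | VC [60, 51]
  [12] addr=0x52 blk=20 s=4: L1-HIT | VC [60, 51]
  [13] addr=0xaf blk=43 s=3: L1-HIT | VC [60, 51]

SEQ = [MISS, L1-HIT, L1-HIT, MISS, MISS, L1-HIT, L1-HIT, L1-HIT, L1-HIT, VC-HIT, MISS, VC-HIT, L1-HIT, L1-HIT]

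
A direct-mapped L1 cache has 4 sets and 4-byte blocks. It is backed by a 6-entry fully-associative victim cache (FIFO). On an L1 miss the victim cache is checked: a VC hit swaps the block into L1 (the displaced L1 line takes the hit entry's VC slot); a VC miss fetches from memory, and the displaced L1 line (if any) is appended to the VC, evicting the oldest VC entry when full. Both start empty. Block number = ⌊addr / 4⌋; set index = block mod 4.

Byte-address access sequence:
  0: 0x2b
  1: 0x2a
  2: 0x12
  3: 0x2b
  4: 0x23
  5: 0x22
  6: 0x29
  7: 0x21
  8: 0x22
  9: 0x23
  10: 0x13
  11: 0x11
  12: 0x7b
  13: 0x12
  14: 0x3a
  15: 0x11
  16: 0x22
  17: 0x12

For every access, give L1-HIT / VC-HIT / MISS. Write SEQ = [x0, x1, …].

SEQ = [MISS, L1-HIT, MISS, L1-HIT, MISS, L1-HIT, L1-HIT, L1-HIT, L1-HIT, L1-HIT, VC-HIT, L1-HIT, MISS, L1-HIT, MISS, L1-HIT, VC-HIT, VC-HIT]

  [0] addr=0x2b blk=10 s=2: MISS | VC []
  [1] addr=0x2a blk=10 s=2: L1-HIT | VC []
  [2] addr=0x12 blk=4 s=0: MISS | VC []
  [3] addr=0x2b blk=10 s=2: L1-HIT | VC []
  [4] addr=0x23 blk=8 s=0: MISS | VC [4]
  [5] addr=0x22 blk=8 s=0: L1-HIT | VC [4]
  [6] addr=0x29 blk=10 s=2: L1-HIT | VC [4]
  [7] addr=0x21 blk=8 s=0: L1-HIT | VC [4]
  [8] addr=0x22 blk=8 s=0: L1-HIT | VC [4]
  [9] addr=0x23 blk=8 s=0: L1-HIT | VC [4]
  [10] addr=0x13 blk=4 s=0: VC-HIT | VC [8]
  [11] addr=0x11 blk=4 s=0: L1-HIT | VC [8]
  [12] addr=0x7b blk=30 s=2: MISS | VC [8, 10]
  [13] addr=0x12 blk=4 s=0: L1-HIT | VC [8, 10]
  [14] addr=0x3a blk=14 s=2: MISS | VC [8, 10, 30]
  [15] addr=0x11 blk=4 s=0: L1-HIT | VC [8, 10, 30]
  [16] addr=0x22 blk=8 s=0: VC-HIT | VC [4, 10, 30]
  [17] addr=0x12 blk=4 s=0: VC-HIT | VC [8, 10, 30]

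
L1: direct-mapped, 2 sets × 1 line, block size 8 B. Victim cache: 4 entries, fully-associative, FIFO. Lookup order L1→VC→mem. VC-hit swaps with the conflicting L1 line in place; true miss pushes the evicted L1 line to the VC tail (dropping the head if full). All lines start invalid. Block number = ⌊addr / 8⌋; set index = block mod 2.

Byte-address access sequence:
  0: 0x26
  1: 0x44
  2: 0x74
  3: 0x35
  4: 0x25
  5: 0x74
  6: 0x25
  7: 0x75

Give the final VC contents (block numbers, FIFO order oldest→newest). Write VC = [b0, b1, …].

  [0] addr=0x26 blk=4 s=0: MISS | VC []
  [1] addr=0x44 blk=8 s=0: MISS | VC [4]
  [2] addr=0x74 blk=14 s=0: MISS | VC [4, 8]
  [3] addr=0x35 blk=6 s=0: MISS | VC [4, 8, 14]
  [4] addr=0x25 blk=4 s=0: VC-HIT | VC [6, 8, 14]
  [5] addr=0x74 blk=14 s=0: VC-HIT | VC [6, 8, 4]
  [6] addr=0x25 blk=4 s=0: VC-HIT | VC [6, 8, 14]
  [7] addr=0x75 blk=14 s=0: VC-HIT | VC [6, 8, 4]

VC = [6, 8, 4]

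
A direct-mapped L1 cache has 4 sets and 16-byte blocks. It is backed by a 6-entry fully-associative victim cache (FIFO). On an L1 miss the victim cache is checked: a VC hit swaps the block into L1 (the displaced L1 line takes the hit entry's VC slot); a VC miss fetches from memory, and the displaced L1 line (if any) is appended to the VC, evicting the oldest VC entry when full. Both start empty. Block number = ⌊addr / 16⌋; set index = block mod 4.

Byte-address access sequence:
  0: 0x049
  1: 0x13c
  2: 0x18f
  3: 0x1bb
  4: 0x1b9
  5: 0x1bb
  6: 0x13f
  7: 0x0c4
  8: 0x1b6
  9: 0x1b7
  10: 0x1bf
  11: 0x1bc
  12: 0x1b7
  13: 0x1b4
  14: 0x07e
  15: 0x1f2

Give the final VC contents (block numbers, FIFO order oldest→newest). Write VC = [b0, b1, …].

VC = [4, 19, 24, 27, 7]

0: 0x49 (blk 4, set 0) → MISS  vc=[]
1: 0x13c (blk 19, set 3) → MISS  vc=[]
2: 0x18f (blk 24, set 0) → MISS  vc=[4]
3: 0x1bb (blk 27, set 3) → MISS  vc=[4, 19]
4: 0x1b9 (blk 27, set 3) → L1-HIT  vc=[4, 19]
5: 0x1bb (blk 27, set 3) → L1-HIT  vc=[4, 19]
6: 0x13f (blk 19, set 3) → VC-HIT  vc=[4, 27]
7: 0xc4 (blk 12, set 0) → MISS  vc=[4, 27, 24]
8: 0x1b6 (blk 27, set 3) → VC-HIT  vc=[4, 19, 24]
9: 0x1b7 (blk 27, set 3) → L1-HIT  vc=[4, 19, 24]
10: 0x1bf (blk 27, set 3) → L1-HIT  vc=[4, 19, 24]
11: 0x1bc (blk 27, set 3) → L1-HIT  vc=[4, 19, 24]
12: 0x1b7 (blk 27, set 3) → L1-HIT  vc=[4, 19, 24]
13: 0x1b4 (blk 27, set 3) → L1-HIT  vc=[4, 19, 24]
14: 0x7e (blk 7, set 3) → MISS  vc=[4, 19, 24, 27]
15: 0x1f2 (blk 31, set 3) → MISS  vc=[4, 19, 24, 27, 7]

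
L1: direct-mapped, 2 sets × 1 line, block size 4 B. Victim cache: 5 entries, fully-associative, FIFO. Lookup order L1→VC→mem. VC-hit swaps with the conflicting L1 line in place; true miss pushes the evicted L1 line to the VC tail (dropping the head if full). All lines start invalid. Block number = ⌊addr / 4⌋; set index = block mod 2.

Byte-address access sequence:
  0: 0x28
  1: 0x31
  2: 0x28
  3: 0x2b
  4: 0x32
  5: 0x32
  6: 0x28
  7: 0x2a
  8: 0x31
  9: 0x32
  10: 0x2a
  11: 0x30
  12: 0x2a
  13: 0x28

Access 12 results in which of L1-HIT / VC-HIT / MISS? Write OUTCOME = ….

0: 0x28 (blk 10, set 0) → MISS  vc=[]
1: 0x31 (blk 12, set 0) → MISS  vc=[10]
2: 0x28 (blk 10, set 0) → VC-HIT  vc=[12]
3: 0x2b (blk 10, set 0) → L1-HIT  vc=[12]
4: 0x32 (blk 12, set 0) → VC-HIT  vc=[10]
5: 0x32 (blk 12, set 0) → L1-HIT  vc=[10]
6: 0x28 (blk 10, set 0) → VC-HIT  vc=[12]
7: 0x2a (blk 10, set 0) → L1-HIT  vc=[12]
8: 0x31 (blk 12, set 0) → VC-HIT  vc=[10]
9: 0x32 (blk 12, set 0) → L1-HIT  vc=[10]
10: 0x2a (blk 10, set 0) → VC-HIT  vc=[12]
11: 0x30 (blk 12, set 0) → VC-HIT  vc=[10]
12: 0x2a (blk 10, set 0) → VC-HIT  vc=[12]
13: 0x28 (blk 10, set 0) → L1-HIT  vc=[12]

OUTCOME = VC-HIT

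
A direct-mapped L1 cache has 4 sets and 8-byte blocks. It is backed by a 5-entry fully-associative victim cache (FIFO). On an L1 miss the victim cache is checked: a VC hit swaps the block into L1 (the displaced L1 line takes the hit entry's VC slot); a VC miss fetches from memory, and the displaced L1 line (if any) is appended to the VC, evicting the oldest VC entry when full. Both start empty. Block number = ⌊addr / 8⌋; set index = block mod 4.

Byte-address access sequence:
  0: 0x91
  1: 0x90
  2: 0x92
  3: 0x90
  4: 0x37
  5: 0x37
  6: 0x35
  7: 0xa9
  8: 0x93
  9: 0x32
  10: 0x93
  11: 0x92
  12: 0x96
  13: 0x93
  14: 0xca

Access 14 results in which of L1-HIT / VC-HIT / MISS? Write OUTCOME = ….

#0 0x91→b18/s2 MISS; vc=[]
#1 0x90→b18/s2 L1-HIT; vc=[]
#2 0x92→b18/s2 L1-HIT; vc=[]
#3 0x90→b18/s2 L1-HIT; vc=[]
#4 0x37→b6/s2 MISS; vc=[18]
#5 0x37→b6/s2 L1-HIT; vc=[18]
#6 0x35→b6/s2 L1-HIT; vc=[18]
#7 0xa9→b21/s1 MISS; vc=[18]
#8 0x93→b18/s2 VC-HIT; vc=[6]
#9 0x32→b6/s2 VC-HIT; vc=[18]
#10 0x93→b18/s2 VC-HIT; vc=[6]
#11 0x92→b18/s2 L1-HIT; vc=[6]
#12 0x96→b18/s2 L1-HIT; vc=[6]
#13 0x93→b18/s2 L1-HIT; vc=[6]
#14 0xca→b25/s1 MISS; vc=[6,21]

OUTCOME = MISS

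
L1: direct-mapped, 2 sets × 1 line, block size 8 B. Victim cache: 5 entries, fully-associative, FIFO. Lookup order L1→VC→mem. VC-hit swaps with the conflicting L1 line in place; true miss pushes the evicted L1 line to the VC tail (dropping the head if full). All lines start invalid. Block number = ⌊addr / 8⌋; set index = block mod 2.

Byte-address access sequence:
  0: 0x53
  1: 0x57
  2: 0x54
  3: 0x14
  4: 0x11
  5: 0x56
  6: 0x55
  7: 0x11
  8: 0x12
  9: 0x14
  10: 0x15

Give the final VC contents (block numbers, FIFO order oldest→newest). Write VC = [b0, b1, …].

VC = [10]

  [0] addr=0x53 blk=10 s=0: MISS | VC []
  [1] addr=0x57 blk=10 s=0: L1-HIT | VC []
  [2] addr=0x54 blk=10 s=0: L1-HIT | VC []
  [3] addr=0x14 blk=2 s=0: MISS | VC [10]
  [4] addr=0x11 blk=2 s=0: L1-HIT | VC [10]
  [5] addr=0x56 blk=10 s=0: VC-HIT | VC [2]
  [6] addr=0x55 blk=10 s=0: L1-HIT | VC [2]
  [7] addr=0x11 blk=2 s=0: VC-HIT | VC [10]
  [8] addr=0x12 blk=2 s=0: L1-HIT | VC [10]
  [9] addr=0x14 blk=2 s=0: L1-HIT | VC [10]
  [10] addr=0x15 blk=2 s=0: L1-HIT | VC [10]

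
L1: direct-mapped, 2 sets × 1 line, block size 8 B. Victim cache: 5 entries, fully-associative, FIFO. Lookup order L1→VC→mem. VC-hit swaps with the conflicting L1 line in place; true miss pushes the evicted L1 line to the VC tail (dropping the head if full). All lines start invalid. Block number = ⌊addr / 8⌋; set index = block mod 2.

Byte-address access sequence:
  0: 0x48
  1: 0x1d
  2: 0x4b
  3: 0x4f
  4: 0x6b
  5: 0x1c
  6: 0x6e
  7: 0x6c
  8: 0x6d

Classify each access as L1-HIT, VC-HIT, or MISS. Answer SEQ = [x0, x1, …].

SEQ = [MISS, MISS, VC-HIT, L1-HIT, MISS, VC-HIT, VC-HIT, L1-HIT, L1-HIT]

  [0] addr=0x48 blk=9 s=1: MISS | VC []
  [1] addr=0x1d blk=3 s=1: MISS | VC [9]
  [2] addr=0x4b blk=9 s=1: VC-HIT | VC [3]
  [3] addr=0x4f blk=9 s=1: L1-HIT | VC [3]
  [4] addr=0x6b blk=13 s=1: MISS | VC [3, 9]
  [5] addr=0x1c blk=3 s=1: VC-HIT | VC [13, 9]
  [6] addr=0x6e blk=13 s=1: VC-HIT | VC [3, 9]
  [7] addr=0x6c blk=13 s=1: L1-HIT | VC [3, 9]
  [8] addr=0x6d blk=13 s=1: L1-HIT | VC [3, 9]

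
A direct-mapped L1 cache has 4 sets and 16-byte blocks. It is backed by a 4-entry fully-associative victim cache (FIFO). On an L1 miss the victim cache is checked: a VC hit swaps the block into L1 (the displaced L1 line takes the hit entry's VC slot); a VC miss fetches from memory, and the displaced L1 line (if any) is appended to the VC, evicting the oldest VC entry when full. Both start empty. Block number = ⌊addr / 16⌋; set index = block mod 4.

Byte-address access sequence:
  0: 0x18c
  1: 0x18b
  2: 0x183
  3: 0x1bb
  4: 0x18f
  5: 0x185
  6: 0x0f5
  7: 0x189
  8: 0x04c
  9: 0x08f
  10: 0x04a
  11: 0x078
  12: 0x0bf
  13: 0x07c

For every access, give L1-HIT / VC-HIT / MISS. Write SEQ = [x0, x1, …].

SEQ = [MISS, L1-HIT, L1-HIT, MISS, L1-HIT, L1-HIT, MISS, L1-HIT, MISS, MISS, VC-HIT, MISS, MISS, VC-HIT]

0: 0x18c (blk 24, set 0) → MISS  vc=[]
1: 0x18b (blk 24, set 0) → L1-HIT  vc=[]
2: 0x183 (blk 24, set 0) → L1-HIT  vc=[]
3: 0x1bb (blk 27, set 3) → MISS  vc=[]
4: 0x18f (blk 24, set 0) → L1-HIT  vc=[]
5: 0x185 (blk 24, set 0) → L1-HIT  vc=[]
6: 0xf5 (blk 15, set 3) → MISS  vc=[27]
7: 0x189 (blk 24, set 0) → L1-HIT  vc=[27]
8: 0x4c (blk 4, set 0) → MISS  vc=[27, 24]
9: 0x8f (blk 8, set 0) → MISS  vc=[27, 24, 4]
10: 0x4a (blk 4, set 0) → VC-HIT  vc=[27, 24, 8]
11: 0x78 (blk 7, set 3) → MISS  vc=[27, 24, 8, 15]
12: 0xbf (blk 11, set 3) → MISS  vc=[24, 8, 15, 7]
13: 0x7c (blk 7, set 3) → VC-HIT  vc=[24, 8, 15, 11]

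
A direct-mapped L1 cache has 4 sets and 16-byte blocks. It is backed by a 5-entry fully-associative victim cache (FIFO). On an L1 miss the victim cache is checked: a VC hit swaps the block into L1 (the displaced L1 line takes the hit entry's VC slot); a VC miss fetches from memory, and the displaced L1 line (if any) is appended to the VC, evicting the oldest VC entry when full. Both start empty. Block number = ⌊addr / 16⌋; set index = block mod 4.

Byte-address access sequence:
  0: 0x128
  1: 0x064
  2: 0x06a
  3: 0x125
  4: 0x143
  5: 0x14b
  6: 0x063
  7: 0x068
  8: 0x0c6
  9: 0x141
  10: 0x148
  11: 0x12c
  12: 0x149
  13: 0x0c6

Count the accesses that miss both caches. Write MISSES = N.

MISSES = 4

#0 0x128→b18/s2 MISS; vc=[]
#1 0x64→b6/s2 MISS; vc=[18]
#2 0x6a→b6/s2 L1-HIT; vc=[18]
#3 0x125→b18/s2 VC-HIT; vc=[6]
#4 0x143→b20/s0 MISS; vc=[6]
#5 0x14b→b20/s0 L1-HIT; vc=[6]
#6 0x63→b6/s2 VC-HIT; vc=[18]
#7 0x68→b6/s2 L1-HIT; vc=[18]
#8 0xc6→b12/s0 MISS; vc=[18,20]
#9 0x141→b20/s0 VC-HIT; vc=[18,12]
#10 0x148→b20/s0 L1-HIT; vc=[18,12]
#11 0x12c→b18/s2 VC-HIT; vc=[6,12]
#12 0x149→b20/s0 L1-HIT; vc=[6,12]
#13 0xc6→b12/s0 VC-HIT; vc=[6,20]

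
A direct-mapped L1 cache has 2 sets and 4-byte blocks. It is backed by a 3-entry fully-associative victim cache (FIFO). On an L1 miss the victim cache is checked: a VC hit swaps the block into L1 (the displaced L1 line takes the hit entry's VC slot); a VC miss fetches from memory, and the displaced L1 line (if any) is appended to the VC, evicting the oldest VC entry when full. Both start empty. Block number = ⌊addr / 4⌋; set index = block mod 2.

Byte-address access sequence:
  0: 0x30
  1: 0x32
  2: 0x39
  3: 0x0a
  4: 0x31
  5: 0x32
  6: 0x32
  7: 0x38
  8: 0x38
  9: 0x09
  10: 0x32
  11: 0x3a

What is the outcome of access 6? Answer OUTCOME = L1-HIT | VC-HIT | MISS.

0: 0x30 (blk 12, set 0) → MISS  vc=[]
1: 0x32 (blk 12, set 0) → L1-HIT  vc=[]
2: 0x39 (blk 14, set 0) → MISS  vc=[12]
3: 0xa (blk 2, set 0) → MISS  vc=[12, 14]
4: 0x31 (blk 12, set 0) → VC-HIT  vc=[2, 14]
5: 0x32 (blk 12, set 0) → L1-HIT  vc=[2, 14]
6: 0x32 (blk 12, set 0) → L1-HIT  vc=[2, 14]
7: 0x38 (blk 14, set 0) → VC-HIT  vc=[2, 12]
8: 0x38 (blk 14, set 0) → L1-HIT  vc=[2, 12]
9: 0x9 (blk 2, set 0) → VC-HIT  vc=[14, 12]
10: 0x32 (blk 12, set 0) → VC-HIT  vc=[14, 2]
11: 0x3a (blk 14, set 0) → VC-HIT  vc=[12, 2]

OUTCOME = L1-HIT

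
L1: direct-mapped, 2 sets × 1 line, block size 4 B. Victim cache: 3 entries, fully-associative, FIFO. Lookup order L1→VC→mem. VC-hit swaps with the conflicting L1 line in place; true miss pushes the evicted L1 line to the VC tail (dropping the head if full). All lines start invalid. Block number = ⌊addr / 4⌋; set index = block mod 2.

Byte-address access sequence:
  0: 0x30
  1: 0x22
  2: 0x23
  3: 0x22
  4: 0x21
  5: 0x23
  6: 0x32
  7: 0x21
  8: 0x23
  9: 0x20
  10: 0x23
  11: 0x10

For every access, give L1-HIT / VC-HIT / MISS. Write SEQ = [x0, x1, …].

SEQ = [MISS, MISS, L1-HIT, L1-HIT, L1-HIT, L1-HIT, VC-HIT, VC-HIT, L1-HIT, L1-HIT, L1-HIT, MISS]

  [0] addr=0x30 blk=12 s=0: MISS | VC []
  [1] addr=0x22 blk=8 s=0: MISS | VC [12]
  [2] addr=0x23 blk=8 s=0: L1-HIT | VC [12]
  [3] addr=0x22 blk=8 s=0: L1-HIT | VC [12]
  [4] addr=0x21 blk=8 s=0: L1-HIT | VC [12]
  [5] addr=0x23 blk=8 s=0: L1-HIT | VC [12]
  [6] addr=0x32 blk=12 s=0: VC-HIT | VC [8]
  [7] addr=0x21 blk=8 s=0: VC-HIT | VC [12]
  [8] addr=0x23 blk=8 s=0: L1-HIT | VC [12]
  [9] addr=0x20 blk=8 s=0: L1-HIT | VC [12]
  [10] addr=0x23 blk=8 s=0: L1-HIT | VC [12]
  [11] addr=0x10 blk=4 s=0: MISS | VC [12, 8]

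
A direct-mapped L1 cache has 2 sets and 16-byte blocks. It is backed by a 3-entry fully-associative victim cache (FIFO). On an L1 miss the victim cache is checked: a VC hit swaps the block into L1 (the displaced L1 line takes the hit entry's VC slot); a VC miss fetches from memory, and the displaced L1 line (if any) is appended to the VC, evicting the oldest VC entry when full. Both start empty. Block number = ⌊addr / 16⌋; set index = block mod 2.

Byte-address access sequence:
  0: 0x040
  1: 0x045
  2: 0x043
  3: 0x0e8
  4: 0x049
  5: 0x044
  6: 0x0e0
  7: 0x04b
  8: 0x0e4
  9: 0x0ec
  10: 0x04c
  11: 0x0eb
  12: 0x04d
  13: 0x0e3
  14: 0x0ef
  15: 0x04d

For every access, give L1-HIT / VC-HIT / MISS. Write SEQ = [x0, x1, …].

SEQ = [MISS, L1-HIT, L1-HIT, MISS, VC-HIT, L1-HIT, VC-HIT, VC-HIT, VC-HIT, L1-HIT, VC-HIT, VC-HIT, VC-HIT, VC-HIT, L1-HIT, VC-HIT]

0: 0x40 (blk 4, set 0) → MISS  vc=[]
1: 0x45 (blk 4, set 0) → L1-HIT  vc=[]
2: 0x43 (blk 4, set 0) → L1-HIT  vc=[]
3: 0xe8 (blk 14, set 0) → MISS  vc=[4]
4: 0x49 (blk 4, set 0) → VC-HIT  vc=[14]
5: 0x44 (blk 4, set 0) → L1-HIT  vc=[14]
6: 0xe0 (blk 14, set 0) → VC-HIT  vc=[4]
7: 0x4b (blk 4, set 0) → VC-HIT  vc=[14]
8: 0xe4 (blk 14, set 0) → VC-HIT  vc=[4]
9: 0xec (blk 14, set 0) → L1-HIT  vc=[4]
10: 0x4c (blk 4, set 0) → VC-HIT  vc=[14]
11: 0xeb (blk 14, set 0) → VC-HIT  vc=[4]
12: 0x4d (blk 4, set 0) → VC-HIT  vc=[14]
13: 0xe3 (blk 14, set 0) → VC-HIT  vc=[4]
14: 0xef (blk 14, set 0) → L1-HIT  vc=[4]
15: 0x4d (blk 4, set 0) → VC-HIT  vc=[14]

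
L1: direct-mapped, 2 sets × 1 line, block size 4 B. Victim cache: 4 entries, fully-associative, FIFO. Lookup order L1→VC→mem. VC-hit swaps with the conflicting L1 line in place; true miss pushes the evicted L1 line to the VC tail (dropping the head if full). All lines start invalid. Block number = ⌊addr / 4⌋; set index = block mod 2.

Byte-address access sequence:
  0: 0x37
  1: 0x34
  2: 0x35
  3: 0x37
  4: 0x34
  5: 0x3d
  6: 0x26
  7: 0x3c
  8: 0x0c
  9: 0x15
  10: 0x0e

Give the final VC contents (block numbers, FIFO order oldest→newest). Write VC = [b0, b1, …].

#0 0x37→b13/s1 MISS; vc=[]
#1 0x34→b13/s1 L1-HIT; vc=[]
#2 0x35→b13/s1 L1-HIT; vc=[]
#3 0x37→b13/s1 L1-HIT; vc=[]
#4 0x34→b13/s1 L1-HIT; vc=[]
#5 0x3d→b15/s1 MISS; vc=[13]
#6 0x26→b9/s1 MISS; vc=[13,15]
#7 0x3c→b15/s1 VC-HIT; vc=[13,9]
#8 0xc→b3/s1 MISS; vc=[13,9,15]
#9 0x15→b5/s1 MISS; vc=[13,9,15,3]
#10 0xe→b3/s1 VC-HIT; vc=[13,9,15,5]

VC = [13, 9, 15, 5]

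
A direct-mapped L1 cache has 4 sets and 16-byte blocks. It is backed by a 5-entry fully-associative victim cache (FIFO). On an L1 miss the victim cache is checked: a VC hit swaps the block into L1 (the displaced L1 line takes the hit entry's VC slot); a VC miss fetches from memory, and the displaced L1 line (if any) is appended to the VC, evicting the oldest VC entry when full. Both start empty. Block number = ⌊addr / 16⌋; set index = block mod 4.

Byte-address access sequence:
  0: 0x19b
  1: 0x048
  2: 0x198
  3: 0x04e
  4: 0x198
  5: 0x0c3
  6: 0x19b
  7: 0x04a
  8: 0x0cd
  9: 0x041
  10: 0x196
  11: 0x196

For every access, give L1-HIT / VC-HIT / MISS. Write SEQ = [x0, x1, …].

SEQ = [MISS, MISS, L1-HIT, L1-HIT, L1-HIT, MISS, L1-HIT, VC-HIT, VC-HIT, VC-HIT, L1-HIT, L1-HIT]

  [0] addr=0x19b blk=25 s=1: MISS | VC []
  [1] addr=0x48 blk=4 s=0: MISS | VC []
  [2] addr=0x198 blk=25 s=1: L1-HIT | VC []
  [3] addr=0x4e blk=4 s=0: L1-HIT | VC []
  [4] addr=0x198 blk=25 s=1: L1-HIT | VC []
  [5] addr=0xc3 blk=12 s=0: MISS | VC [4]
  [6] addr=0x19b blk=25 s=1: L1-HIT | VC [4]
  [7] addr=0x4a blk=4 s=0: VC-HIT | VC [12]
  [8] addr=0xcd blk=12 s=0: VC-HIT | VC [4]
  [9] addr=0x41 blk=4 s=0: VC-HIT | VC [12]
  [10] addr=0x196 blk=25 s=1: L1-HIT | VC [12]
  [11] addr=0x196 blk=25 s=1: L1-HIT | VC [12]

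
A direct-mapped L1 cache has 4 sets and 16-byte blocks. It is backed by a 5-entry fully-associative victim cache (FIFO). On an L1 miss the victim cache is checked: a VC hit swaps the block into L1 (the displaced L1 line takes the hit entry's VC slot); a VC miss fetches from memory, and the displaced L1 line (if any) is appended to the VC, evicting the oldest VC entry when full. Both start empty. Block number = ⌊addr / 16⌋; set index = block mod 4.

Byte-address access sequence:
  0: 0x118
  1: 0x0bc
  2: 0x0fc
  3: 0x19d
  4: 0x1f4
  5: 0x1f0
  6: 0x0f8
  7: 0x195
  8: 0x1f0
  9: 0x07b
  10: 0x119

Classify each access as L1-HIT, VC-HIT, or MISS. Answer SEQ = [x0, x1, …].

#0 0x118→b17/s1 MISS; vc=[]
#1 0xbc→b11/s3 MISS; vc=[]
#2 0xfc→b15/s3 MISS; vc=[11]
#3 0x19d→b25/s1 MISS; vc=[11,17]
#4 0x1f4→b31/s3 MISS; vc=[11,17,15]
#5 0x1f0→b31/s3 L1-HIT; vc=[11,17,15]
#6 0xf8→b15/s3 VC-HIT; vc=[11,17,31]
#7 0x195→b25/s1 L1-HIT; vc=[11,17,31]
#8 0x1f0→b31/s3 VC-HIT; vc=[11,17,15]
#9 0x7b→b7/s3 MISS; vc=[11,17,15,31]
#10 0x119→b17/s1 VC-HIT; vc=[11,25,15,31]

SEQ = [MISS, MISS, MISS, MISS, MISS, L1-HIT, VC-HIT, L1-HIT, VC-HIT, MISS, VC-HIT]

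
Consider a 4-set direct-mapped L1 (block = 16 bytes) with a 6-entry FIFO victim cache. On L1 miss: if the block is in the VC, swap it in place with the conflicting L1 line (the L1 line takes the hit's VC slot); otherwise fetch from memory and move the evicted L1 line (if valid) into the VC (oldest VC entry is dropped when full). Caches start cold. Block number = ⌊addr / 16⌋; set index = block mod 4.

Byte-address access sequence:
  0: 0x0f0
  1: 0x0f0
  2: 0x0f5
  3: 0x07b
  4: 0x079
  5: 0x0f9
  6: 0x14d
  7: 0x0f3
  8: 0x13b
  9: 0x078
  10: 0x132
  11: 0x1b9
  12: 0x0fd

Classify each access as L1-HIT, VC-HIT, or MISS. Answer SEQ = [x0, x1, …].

#0 0xf0→b15/s3 MISS; vc=[]
#1 0xf0→b15/s3 L1-HIT; vc=[]
#2 0xf5→b15/s3 L1-HIT; vc=[]
#3 0x7b→b7/s3 MISS; vc=[15]
#4 0x79→b7/s3 L1-HIT; vc=[15]
#5 0xf9→b15/s3 VC-HIT; vc=[7]
#6 0x14d→b20/s0 MISS; vc=[7]
#7 0xf3→b15/s3 L1-HIT; vc=[7]
#8 0x13b→b19/s3 MISS; vc=[7,15]
#9 0x78→b7/s3 VC-HIT; vc=[19,15]
#10 0x132→b19/s3 VC-HIT; vc=[7,15]
#11 0x1b9→b27/s3 MISS; vc=[7,15,19]
#12 0xfd→b15/s3 VC-HIT; vc=[7,27,19]

SEQ = [MISS, L1-HIT, L1-HIT, MISS, L1-HIT, VC-HIT, MISS, L1-HIT, MISS, VC-HIT, VC-HIT, MISS, VC-HIT]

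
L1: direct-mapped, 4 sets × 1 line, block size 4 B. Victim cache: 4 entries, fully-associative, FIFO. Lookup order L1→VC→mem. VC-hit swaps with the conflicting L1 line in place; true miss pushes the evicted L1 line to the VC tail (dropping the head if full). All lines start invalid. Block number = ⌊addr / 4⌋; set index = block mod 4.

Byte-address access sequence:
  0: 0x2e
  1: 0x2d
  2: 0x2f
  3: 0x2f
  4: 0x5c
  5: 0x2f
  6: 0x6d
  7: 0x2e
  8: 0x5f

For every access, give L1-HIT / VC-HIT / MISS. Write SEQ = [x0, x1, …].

  [0] addr=0x2e blk=11 s=3: MISS | VC []
  [1] addr=0x2d blk=11 s=3: L1-HIT | VC []
  [2] addr=0x2f blk=11 s=3: L1-HIT | VC []
  [3] addr=0x2f blk=11 s=3: L1-HIT | VC []
  [4] addr=0x5c blk=23 s=3: MISS | VC [11]
  [5] addr=0x2f blk=11 s=3: VC-HIT | VC [23]
  [6] addr=0x6d blk=27 s=3: MISS | VC [23, 11]
  [7] addr=0x2e blk=11 s=3: VC-HIT | VC [23, 27]
  [8] addr=0x5f blk=23 s=3: VC-HIT | VC [11, 27]

SEQ = [MISS, L1-HIT, L1-HIT, L1-HIT, MISS, VC-HIT, MISS, VC-HIT, VC-HIT]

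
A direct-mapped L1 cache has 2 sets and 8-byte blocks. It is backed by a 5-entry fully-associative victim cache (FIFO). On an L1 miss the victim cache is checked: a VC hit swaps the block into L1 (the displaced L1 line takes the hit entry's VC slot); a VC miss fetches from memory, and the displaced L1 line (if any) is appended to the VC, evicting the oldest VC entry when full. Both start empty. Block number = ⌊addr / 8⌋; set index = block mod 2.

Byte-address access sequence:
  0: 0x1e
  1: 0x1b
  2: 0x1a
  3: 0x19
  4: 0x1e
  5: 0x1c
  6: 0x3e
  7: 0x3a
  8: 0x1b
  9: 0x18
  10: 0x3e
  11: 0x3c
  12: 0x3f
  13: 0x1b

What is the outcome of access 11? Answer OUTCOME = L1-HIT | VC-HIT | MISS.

OUTCOME = L1-HIT

#0 0x1e→b3/s1 MISS; vc=[]
#1 0x1b→b3/s1 L1-HIT; vc=[]
#2 0x1a→b3/s1 L1-HIT; vc=[]
#3 0x19→b3/s1 L1-HIT; vc=[]
#4 0x1e→b3/s1 L1-HIT; vc=[]
#5 0x1c→b3/s1 L1-HIT; vc=[]
#6 0x3e→b7/s1 MISS; vc=[3]
#7 0x3a→b7/s1 L1-HIT; vc=[3]
#8 0x1b→b3/s1 VC-HIT; vc=[7]
#9 0x18→b3/s1 L1-HIT; vc=[7]
#10 0x3e→b7/s1 VC-HIT; vc=[3]
#11 0x3c→b7/s1 L1-HIT; vc=[3]
#12 0x3f→b7/s1 L1-HIT; vc=[3]
#13 0x1b→b3/s1 VC-HIT; vc=[7]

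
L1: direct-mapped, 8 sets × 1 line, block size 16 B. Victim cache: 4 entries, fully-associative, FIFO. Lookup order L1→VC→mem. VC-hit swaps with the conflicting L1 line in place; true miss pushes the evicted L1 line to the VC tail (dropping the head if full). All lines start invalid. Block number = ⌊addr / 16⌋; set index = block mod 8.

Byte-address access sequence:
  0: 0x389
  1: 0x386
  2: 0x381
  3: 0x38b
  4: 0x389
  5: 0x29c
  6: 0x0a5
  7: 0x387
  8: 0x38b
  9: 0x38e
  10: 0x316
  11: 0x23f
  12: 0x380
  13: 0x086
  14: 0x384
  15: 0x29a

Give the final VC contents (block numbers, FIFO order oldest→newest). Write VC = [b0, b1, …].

VC = [49, 8]

  [0] addr=0x389 blk=56 s=0: MISS | VC []
  [1] addr=0x386 blk=56 s=0: L1-HIT | VC []
  [2] addr=0x381 blk=56 s=0: L1-HIT | VC []
  [3] addr=0x38b blk=56 s=0: L1-HIT | VC []
  [4] addr=0x389 blk=56 s=0: L1-HIT | VC []
  [5] addr=0x29c blk=41 s=1: MISS | VC []
  [6] addr=0xa5 blk=10 s=2: MISS | VC []
  [7] addr=0x387 blk=56 s=0: L1-HIT | VC []
  [8] addr=0x38b blk=56 s=0: L1-HIT | VC []
  [9] addr=0x38e blk=56 s=0: L1-HIT | VC []
  [10] addr=0x316 blk=49 s=1: MISS | VC [41]
  [11] addr=0x23f blk=35 s=3: MISS | VC [41]
  [12] addr=0x380 blk=56 s=0: L1-HIT | VC [41]
  [13] addr=0x86 blk=8 s=0: MISS | VC [41, 56]
  [14] addr=0x384 blk=56 s=0: VC-HIT | VC [41, 8]
  [15] addr=0x29a blk=41 s=1: VC-HIT | VC [49, 8]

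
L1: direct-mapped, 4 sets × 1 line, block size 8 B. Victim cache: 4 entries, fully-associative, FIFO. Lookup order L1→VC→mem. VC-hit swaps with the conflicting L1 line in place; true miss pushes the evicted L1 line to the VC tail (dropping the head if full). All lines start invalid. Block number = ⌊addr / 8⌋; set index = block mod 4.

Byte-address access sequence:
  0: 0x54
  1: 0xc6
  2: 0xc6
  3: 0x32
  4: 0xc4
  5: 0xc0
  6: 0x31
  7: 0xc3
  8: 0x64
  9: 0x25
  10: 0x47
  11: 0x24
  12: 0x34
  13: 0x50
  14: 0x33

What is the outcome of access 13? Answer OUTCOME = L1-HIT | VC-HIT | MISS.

OUTCOME = VC-HIT

  [0] addr=0x54 blk=10 s=2: MISS | VC []
  [1] addr=0xc6 blk=24 s=0: MISS | VC []
  [2] addr=0xc6 blk=24 s=0: L1-HIT | VC []
  [3] addr=0x32 blk=6 s=2: MISS | VC [10]
  [4] addr=0xc4 blk=24 s=0: L1-HIT | VC [10]
  [5] addr=0xc0 blk=24 s=0: L1-HIT | VC [10]
  [6] addr=0x31 blk=6 s=2: L1-HIT | VC [10]
  [7] addr=0xc3 blk=24 s=0: L1-HIT | VC [10]
  [8] addr=0x64 blk=12 s=0: MISS | VC [10, 24]
  [9] addr=0x25 blk=4 s=0: MISS | VC [10, 24, 12]
  [10] addr=0x47 blk=8 s=0: MISS | VC [10, 24, 12, 4]
  [11] addr=0x24 blk=4 s=0: VC-HIT | VC [10, 24, 12, 8]
  [12] addr=0x34 blk=6 s=2: L1-HIT | VC [10, 24, 12, 8]
  [13] addr=0x50 blk=10 s=2: VC-HIT | VC [6, 24, 12, 8]
  [14] addr=0x33 blk=6 s=2: VC-HIT | VC [10, 24, 12, 8]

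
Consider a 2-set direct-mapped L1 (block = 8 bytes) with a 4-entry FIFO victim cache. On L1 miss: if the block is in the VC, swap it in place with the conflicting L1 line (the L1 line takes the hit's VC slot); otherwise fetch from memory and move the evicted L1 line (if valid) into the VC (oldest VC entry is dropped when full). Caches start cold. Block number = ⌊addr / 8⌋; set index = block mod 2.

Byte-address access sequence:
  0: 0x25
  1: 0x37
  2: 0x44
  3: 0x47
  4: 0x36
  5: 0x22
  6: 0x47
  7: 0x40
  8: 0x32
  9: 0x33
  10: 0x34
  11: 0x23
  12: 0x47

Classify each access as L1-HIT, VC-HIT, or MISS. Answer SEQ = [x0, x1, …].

  [0] addr=0x25 blk=4 s=0: MISS | VC []
  [1] addr=0x37 blk=6 s=0: MISS | VC [4]
  [2] addr=0x44 blk=8 s=0: MISS | VC [4, 6]
  [3] addr=0x47 blk=8 s=0: L1-HIT | VC [4, 6]
  [4] addr=0x36 blk=6 s=0: VC-HIT | VC [4, 8]
  [5] addr=0x22 blk=4 s=0: VC-HIT | VC [6, 8]
  [6] addr=0x47 blk=8 s=0: VC-HIT | VC [6, 4]
  [7] addr=0x40 blk=8 s=0: L1-HIT | VC [6, 4]
  [8] addr=0x32 blk=6 s=0: VC-HIT | VC [8, 4]
  [9] addr=0x33 blk=6 s=0: L1-HIT | VC [8, 4]
  [10] addr=0x34 blk=6 s=0: L1-HIT | VC [8, 4]
  [11] addr=0x23 blk=4 s=0: VC-HIT | VC [8, 6]
  [12] addr=0x47 blk=8 s=0: VC-HIT | VC [4, 6]

SEQ = [MISS, MISS, MISS, L1-HIT, VC-HIT, VC-HIT, VC-HIT, L1-HIT, VC-HIT, L1-HIT, L1-HIT, VC-HIT, VC-HIT]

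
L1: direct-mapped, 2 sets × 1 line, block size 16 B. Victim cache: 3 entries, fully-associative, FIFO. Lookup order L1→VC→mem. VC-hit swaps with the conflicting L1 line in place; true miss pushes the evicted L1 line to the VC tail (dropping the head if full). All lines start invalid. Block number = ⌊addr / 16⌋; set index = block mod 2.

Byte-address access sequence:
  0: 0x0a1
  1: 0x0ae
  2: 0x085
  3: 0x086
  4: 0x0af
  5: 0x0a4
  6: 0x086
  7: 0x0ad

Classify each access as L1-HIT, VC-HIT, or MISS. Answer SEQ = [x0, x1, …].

SEQ = [MISS, L1-HIT, MISS, L1-HIT, VC-HIT, L1-HIT, VC-HIT, VC-HIT]

#0 0xa1→b10/s0 MISS; vc=[]
#1 0xae→b10/s0 L1-HIT; vc=[]
#2 0x85→b8/s0 MISS; vc=[10]
#3 0x86→b8/s0 L1-HIT; vc=[10]
#4 0xaf→b10/s0 VC-HIT; vc=[8]
#5 0xa4→b10/s0 L1-HIT; vc=[8]
#6 0x86→b8/s0 VC-HIT; vc=[10]
#7 0xad→b10/s0 VC-HIT; vc=[8]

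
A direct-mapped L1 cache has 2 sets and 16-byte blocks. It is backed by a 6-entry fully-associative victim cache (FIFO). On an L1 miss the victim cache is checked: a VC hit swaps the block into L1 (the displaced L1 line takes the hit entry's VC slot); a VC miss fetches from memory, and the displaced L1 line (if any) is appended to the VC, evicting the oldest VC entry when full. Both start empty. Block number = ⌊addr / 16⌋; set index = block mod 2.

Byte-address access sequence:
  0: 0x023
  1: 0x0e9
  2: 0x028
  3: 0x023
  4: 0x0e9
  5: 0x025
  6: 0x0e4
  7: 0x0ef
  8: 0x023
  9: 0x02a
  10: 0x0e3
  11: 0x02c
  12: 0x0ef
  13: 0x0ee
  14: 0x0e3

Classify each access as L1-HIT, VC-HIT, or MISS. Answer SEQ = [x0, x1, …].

  [0] addr=0x23 blk=2 s=0: MISS | VC []
  [1] addr=0xe9 blk=14 s=0: MISS | VC [2]
  [2] addr=0x28 blk=2 s=0: VC-HIT | VC [14]
  [3] addr=0x23 blk=2 s=0: L1-HIT | VC [14]
  [4] addr=0xe9 blk=14 s=0: VC-HIT | VC [2]
  [5] addr=0x25 blk=2 s=0: VC-HIT | VC [14]
  [6] addr=0xe4 blk=14 s=0: VC-HIT | VC [2]
  [7] addr=0xef blk=14 s=0: L1-HIT | VC [2]
  [8] addr=0x23 blk=2 s=0: VC-HIT | VC [14]
  [9] addr=0x2a blk=2 s=0: L1-HIT | VC [14]
  [10] addr=0xe3 blk=14 s=0: VC-HIT | VC [2]
  [11] addr=0x2c blk=2 s=0: VC-HIT | VC [14]
  [12] addr=0xef blk=14 s=0: VC-HIT | VC [2]
  [13] addr=0xee blk=14 s=0: L1-HIT | VC [2]
  [14] addr=0xe3 blk=14 s=0: L1-HIT | VC [2]

SEQ = [MISS, MISS, VC-HIT, L1-HIT, VC-HIT, VC-HIT, VC-HIT, L1-HIT, VC-HIT, L1-HIT, VC-HIT, VC-HIT, VC-HIT, L1-HIT, L1-HIT]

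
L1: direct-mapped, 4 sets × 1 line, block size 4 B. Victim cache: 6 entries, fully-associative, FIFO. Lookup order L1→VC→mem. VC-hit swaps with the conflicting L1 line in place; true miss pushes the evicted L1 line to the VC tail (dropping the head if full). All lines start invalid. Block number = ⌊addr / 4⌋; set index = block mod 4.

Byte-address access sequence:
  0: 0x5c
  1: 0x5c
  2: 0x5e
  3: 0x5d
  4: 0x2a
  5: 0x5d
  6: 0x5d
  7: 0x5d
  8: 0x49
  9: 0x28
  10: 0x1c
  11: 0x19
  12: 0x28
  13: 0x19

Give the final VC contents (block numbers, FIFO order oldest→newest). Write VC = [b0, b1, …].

VC = [18, 23, 10]

#0 0x5c→b23/s3 MISS; vc=[]
#1 0x5c→b23/s3 L1-HIT; vc=[]
#2 0x5e→b23/s3 L1-HIT; vc=[]
#3 0x5d→b23/s3 L1-HIT; vc=[]
#4 0x2a→b10/s2 MISS; vc=[]
#5 0x5d→b23/s3 L1-HIT; vc=[]
#6 0x5d→b23/s3 L1-HIT; vc=[]
#7 0x5d→b23/s3 L1-HIT; vc=[]
#8 0x49→b18/s2 MISS; vc=[10]
#9 0x28→b10/s2 VC-HIT; vc=[18]
#10 0x1c→b7/s3 MISS; vc=[18,23]
#11 0x19→b6/s2 MISS; vc=[18,23,10]
#12 0x28→b10/s2 VC-HIT; vc=[18,23,6]
#13 0x19→b6/s2 VC-HIT; vc=[18,23,10]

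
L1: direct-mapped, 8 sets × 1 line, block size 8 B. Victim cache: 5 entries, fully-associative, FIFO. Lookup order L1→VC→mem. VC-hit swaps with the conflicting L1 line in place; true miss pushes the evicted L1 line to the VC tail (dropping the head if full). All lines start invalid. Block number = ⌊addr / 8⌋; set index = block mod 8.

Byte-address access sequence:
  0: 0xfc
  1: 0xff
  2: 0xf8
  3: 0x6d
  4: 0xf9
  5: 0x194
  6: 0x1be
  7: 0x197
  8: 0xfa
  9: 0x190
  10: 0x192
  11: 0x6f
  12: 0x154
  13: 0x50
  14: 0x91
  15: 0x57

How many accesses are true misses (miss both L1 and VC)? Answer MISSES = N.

0: 0xfc (blk 31, set 7) → MISS  vc=[]
1: 0xff (blk 31, set 7) → L1-HIT  vc=[]
2: 0xf8 (blk 31, set 7) → L1-HIT  vc=[]
3: 0x6d (blk 13, set 5) → MISS  vc=[]
4: 0xf9 (blk 31, set 7) → L1-HIT  vc=[]
5: 0x194 (blk 50, set 2) → MISS  vc=[]
6: 0x1be (blk 55, set 7) → MISS  vc=[31]
7: 0x197 (blk 50, set 2) → L1-HIT  vc=[31]
8: 0xfa (blk 31, set 7) → VC-HIT  vc=[55]
9: 0x190 (blk 50, set 2) → L1-HIT  vc=[55]
10: 0x192 (blk 50, set 2) → L1-HIT  vc=[55]
11: 0x6f (blk 13, set 5) → L1-HIT  vc=[55]
12: 0x154 (blk 42, set 2) → MISS  vc=[55, 50]
13: 0x50 (blk 10, set 2) → MISS  vc=[55, 50, 42]
14: 0x91 (blk 18, set 2) → MISS  vc=[55, 50, 42, 10]
15: 0x57 (blk 10, set 2) → VC-HIT  vc=[55, 50, 42, 18]

MISSES = 7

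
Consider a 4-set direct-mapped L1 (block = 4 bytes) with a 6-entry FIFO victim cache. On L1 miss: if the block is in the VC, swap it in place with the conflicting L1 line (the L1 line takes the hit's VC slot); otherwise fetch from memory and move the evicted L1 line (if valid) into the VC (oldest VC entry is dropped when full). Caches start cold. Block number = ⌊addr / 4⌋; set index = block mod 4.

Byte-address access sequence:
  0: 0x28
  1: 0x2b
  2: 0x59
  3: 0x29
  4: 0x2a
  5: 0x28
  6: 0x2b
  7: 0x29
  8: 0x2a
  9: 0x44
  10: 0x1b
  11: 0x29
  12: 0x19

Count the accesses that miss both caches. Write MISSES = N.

MISSES = 4

#0 0x28→b10/s2 MISS; vc=[]
#1 0x2b→b10/s2 L1-HIT; vc=[]
#2 0x59→b22/s2 MISS; vc=[10]
#3 0x29→b10/s2 VC-HIT; vc=[22]
#4 0x2a→b10/s2 L1-HIT; vc=[22]
#5 0x28→b10/s2 L1-HIT; vc=[22]
#6 0x2b→b10/s2 L1-HIT; vc=[22]
#7 0x29→b10/s2 L1-HIT; vc=[22]
#8 0x2a→b10/s2 L1-HIT; vc=[22]
#9 0x44→b17/s1 MISS; vc=[22]
#10 0x1b→b6/s2 MISS; vc=[22,10]
#11 0x29→b10/s2 VC-HIT; vc=[22,6]
#12 0x19→b6/s2 VC-HIT; vc=[22,10]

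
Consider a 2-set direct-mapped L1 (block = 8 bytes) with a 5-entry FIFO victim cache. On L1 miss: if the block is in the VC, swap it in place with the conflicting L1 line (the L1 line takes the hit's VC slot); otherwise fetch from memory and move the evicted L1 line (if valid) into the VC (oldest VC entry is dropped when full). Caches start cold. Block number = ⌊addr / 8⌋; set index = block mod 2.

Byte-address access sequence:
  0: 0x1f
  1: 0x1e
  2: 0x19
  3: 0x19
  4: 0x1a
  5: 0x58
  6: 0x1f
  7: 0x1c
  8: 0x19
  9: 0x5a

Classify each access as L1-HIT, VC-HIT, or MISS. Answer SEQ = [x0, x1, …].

SEQ = [MISS, L1-HIT, L1-HIT, L1-HIT, L1-HIT, MISS, VC-HIT, L1-HIT, L1-HIT, VC-HIT]

0: 0x1f (blk 3, set 1) → MISS  vc=[]
1: 0x1e (blk 3, set 1) → L1-HIT  vc=[]
2: 0x19 (blk 3, set 1) → L1-HIT  vc=[]
3: 0x19 (blk 3, set 1) → L1-HIT  vc=[]
4: 0x1a (blk 3, set 1) → L1-HIT  vc=[]
5: 0x58 (blk 11, set 1) → MISS  vc=[3]
6: 0x1f (blk 3, set 1) → VC-HIT  vc=[11]
7: 0x1c (blk 3, set 1) → L1-HIT  vc=[11]
8: 0x19 (blk 3, set 1) → L1-HIT  vc=[11]
9: 0x5a (blk 11, set 1) → VC-HIT  vc=[3]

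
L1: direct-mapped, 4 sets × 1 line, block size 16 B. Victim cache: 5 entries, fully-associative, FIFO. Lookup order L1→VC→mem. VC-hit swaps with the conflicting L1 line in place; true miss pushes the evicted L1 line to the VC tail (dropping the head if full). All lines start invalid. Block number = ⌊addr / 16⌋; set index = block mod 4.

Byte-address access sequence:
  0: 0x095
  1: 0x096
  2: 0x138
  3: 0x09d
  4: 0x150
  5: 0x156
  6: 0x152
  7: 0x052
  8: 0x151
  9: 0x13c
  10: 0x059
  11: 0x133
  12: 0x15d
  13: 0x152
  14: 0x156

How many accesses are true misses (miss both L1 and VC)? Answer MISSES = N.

MISSES = 4

0: 0x95 (blk 9, set 1) → MISS  vc=[]
1: 0x96 (blk 9, set 1) → L1-HIT  vc=[]
2: 0x138 (blk 19, set 3) → MISS  vc=[]
3: 0x9d (blk 9, set 1) → L1-HIT  vc=[]
4: 0x150 (blk 21, set 1) → MISS  vc=[9]
5: 0x156 (blk 21, set 1) → L1-HIT  vc=[9]
6: 0x152 (blk 21, set 1) → L1-HIT  vc=[9]
7: 0x52 (blk 5, set 1) → MISS  vc=[9, 21]
8: 0x151 (blk 21, set 1) → VC-HIT  vc=[9, 5]
9: 0x13c (blk 19, set 3) → L1-HIT  vc=[9, 5]
10: 0x59 (blk 5, set 1) → VC-HIT  vc=[9, 21]
11: 0x133 (blk 19, set 3) → L1-HIT  vc=[9, 21]
12: 0x15d (blk 21, set 1) → VC-HIT  vc=[9, 5]
13: 0x152 (blk 21, set 1) → L1-HIT  vc=[9, 5]
14: 0x156 (blk 21, set 1) → L1-HIT  vc=[9, 5]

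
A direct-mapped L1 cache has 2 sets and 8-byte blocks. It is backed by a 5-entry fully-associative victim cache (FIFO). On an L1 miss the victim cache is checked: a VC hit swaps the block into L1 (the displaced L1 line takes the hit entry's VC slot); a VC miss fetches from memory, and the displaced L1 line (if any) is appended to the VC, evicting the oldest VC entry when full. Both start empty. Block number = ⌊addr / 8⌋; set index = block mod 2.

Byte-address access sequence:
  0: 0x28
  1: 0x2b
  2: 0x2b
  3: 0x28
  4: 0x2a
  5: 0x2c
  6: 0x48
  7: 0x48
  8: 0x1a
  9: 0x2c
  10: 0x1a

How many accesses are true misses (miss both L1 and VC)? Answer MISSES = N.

#0 0x28→b5/s1 MISS; vc=[]
#1 0x2b→b5/s1 L1-HIT; vc=[]
#2 0x2b→b5/s1 L1-HIT; vc=[]
#3 0x28→b5/s1 L1-HIT; vc=[]
#4 0x2a→b5/s1 L1-HIT; vc=[]
#5 0x2c→b5/s1 L1-HIT; vc=[]
#6 0x48→b9/s1 MISS; vc=[5]
#7 0x48→b9/s1 L1-HIT; vc=[5]
#8 0x1a→b3/s1 MISS; vc=[5,9]
#9 0x2c→b5/s1 VC-HIT; vc=[3,9]
#10 0x1a→b3/s1 VC-HIT; vc=[5,9]

MISSES = 3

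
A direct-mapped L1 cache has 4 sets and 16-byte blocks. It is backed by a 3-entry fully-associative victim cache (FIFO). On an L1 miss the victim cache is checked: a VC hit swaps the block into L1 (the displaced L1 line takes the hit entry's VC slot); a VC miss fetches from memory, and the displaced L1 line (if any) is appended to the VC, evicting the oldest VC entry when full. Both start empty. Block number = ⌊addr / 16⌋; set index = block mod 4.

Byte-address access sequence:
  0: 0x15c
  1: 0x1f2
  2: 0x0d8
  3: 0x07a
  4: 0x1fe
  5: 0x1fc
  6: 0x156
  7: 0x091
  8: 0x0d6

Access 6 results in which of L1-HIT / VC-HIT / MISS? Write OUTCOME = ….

0: 0x15c (blk 21, set 1) → MISS  vc=[]
1: 0x1f2 (blk 31, set 3) → MISS  vc=[]
2: 0xd8 (blk 13, set 1) → MISS  vc=[21]
3: 0x7a (blk 7, set 3) → MISS  vc=[21, 31]
4: 0x1fe (blk 31, set 3) → VC-HIT  vc=[21, 7]
5: 0x1fc (blk 31, set 3) → L1-HIT  vc=[21, 7]
6: 0x156 (blk 21, set 1) → VC-HIT  vc=[13, 7]
7: 0x91 (blk 9, set 1) → MISS  vc=[13, 7, 21]
8: 0xd6 (blk 13, set 1) → VC-HIT  vc=[9, 7, 21]

OUTCOME = VC-HIT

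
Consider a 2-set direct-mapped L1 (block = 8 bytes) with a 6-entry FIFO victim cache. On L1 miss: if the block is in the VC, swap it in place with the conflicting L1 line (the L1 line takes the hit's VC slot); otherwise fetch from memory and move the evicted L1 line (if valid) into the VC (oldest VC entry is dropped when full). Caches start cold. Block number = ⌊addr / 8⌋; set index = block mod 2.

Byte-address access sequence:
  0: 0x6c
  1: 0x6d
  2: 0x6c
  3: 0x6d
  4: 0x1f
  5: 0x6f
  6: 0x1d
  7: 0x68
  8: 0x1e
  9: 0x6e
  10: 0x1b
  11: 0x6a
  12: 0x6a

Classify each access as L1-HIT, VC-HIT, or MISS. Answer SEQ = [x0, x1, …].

SEQ = [MISS, L1-HIT, L1-HIT, L1-HIT, MISS, VC-HIT, VC-HIT, VC-HIT, VC-HIT, VC-HIT, VC-HIT, VC-HIT, L1-HIT]

0: 0x6c (blk 13, set 1) → MISS  vc=[]
1: 0x6d (blk 13, set 1) → L1-HIT  vc=[]
2: 0x6c (blk 13, set 1) → L1-HIT  vc=[]
3: 0x6d (blk 13, set 1) → L1-HIT  vc=[]
4: 0x1f (blk 3, set 1) → MISS  vc=[13]
5: 0x6f (blk 13, set 1) → VC-HIT  vc=[3]
6: 0x1d (blk 3, set 1) → VC-HIT  vc=[13]
7: 0x68 (blk 13, set 1) → VC-HIT  vc=[3]
8: 0x1e (blk 3, set 1) → VC-HIT  vc=[13]
9: 0x6e (blk 13, set 1) → VC-HIT  vc=[3]
10: 0x1b (blk 3, set 1) → VC-HIT  vc=[13]
11: 0x6a (blk 13, set 1) → VC-HIT  vc=[3]
12: 0x6a (blk 13, set 1) → L1-HIT  vc=[3]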